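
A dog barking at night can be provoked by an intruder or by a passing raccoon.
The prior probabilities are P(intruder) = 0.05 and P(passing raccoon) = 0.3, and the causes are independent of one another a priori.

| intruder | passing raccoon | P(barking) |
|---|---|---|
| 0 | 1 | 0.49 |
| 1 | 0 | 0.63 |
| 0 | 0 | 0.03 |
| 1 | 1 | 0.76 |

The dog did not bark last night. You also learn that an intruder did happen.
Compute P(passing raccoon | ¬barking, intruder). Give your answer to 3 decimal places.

P(passing raccoon | ¬barking, intruder) ≈ 0.218

Sum P(¬barking|·) weighted by the priors over both values of passing raccoon:
  P(¬barking | intruder) = 0.37×0.7 + 0.24×0.3
        = 0.259000 + 0.072000 = 0.331000
Configurations with passing raccoon contribute 0.072000, so
  P(passing raccoon | ¬barking, intruder) = 0.072000 / 0.331000 ≈ 0.218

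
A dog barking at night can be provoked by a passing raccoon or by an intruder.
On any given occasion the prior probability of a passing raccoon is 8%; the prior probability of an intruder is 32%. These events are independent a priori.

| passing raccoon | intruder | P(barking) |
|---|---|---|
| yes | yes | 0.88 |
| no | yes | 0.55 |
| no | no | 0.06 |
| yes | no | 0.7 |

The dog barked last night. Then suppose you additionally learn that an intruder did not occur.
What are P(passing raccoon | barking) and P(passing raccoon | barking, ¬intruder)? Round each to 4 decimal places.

By total probability over the 4 (passing raccoon, intruder) configurations:
  P(barking) = 0.06*0.92*0.68 + 0.55*0.92*0.32 + 0.7*0.08*0.68 + 0.88*0.08*0.32
        = 0.037536 + 0.161920 + 0.038080 + 0.022528 = 0.260064
Configurations with passing raccoon contribute 0.060608, so
  P(passing raccoon | barking) = 0.060608 / 0.260064 ≈ 0.2331

Now also conditioning on intruder≠true:
Enumerate both values of passing raccoon and weight by the priors:
  P(barking | ¬intruder) = 0.06×0.92 + 0.7×0.08
        = 0.055200 + 0.056000 = 0.111200
The terms with passing raccoon present sum to 0.056000, so
  P(passing raccoon | barking, ¬intruder) = 0.056000 / 0.111200 ≈ 0.5036
With intruder excluded, passing raccoon must carry more of the explanatory weight for the barking.

P(passing raccoon | barking) ≈ 0.2331; P(passing raccoon | barking, ¬intruder) ≈ 0.5036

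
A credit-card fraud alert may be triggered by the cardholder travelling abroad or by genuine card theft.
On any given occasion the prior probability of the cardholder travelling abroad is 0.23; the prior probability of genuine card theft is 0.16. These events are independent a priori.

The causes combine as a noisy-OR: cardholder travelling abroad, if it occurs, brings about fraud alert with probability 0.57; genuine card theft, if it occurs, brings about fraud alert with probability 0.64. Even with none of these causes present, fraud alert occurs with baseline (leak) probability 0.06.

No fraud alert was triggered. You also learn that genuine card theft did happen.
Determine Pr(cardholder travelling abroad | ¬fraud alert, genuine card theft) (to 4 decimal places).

Pr(cardholder travelling abroad | ¬fraud alert, genuine card theft) ≈ 0.1138

Under noisy-OR, P(fraud alert | causes) = 1 − (1−0.06)·∏(1−qᵢ) over the active causes.
P(¬fraud alert | genuine card theft) = 0.3384×0.77 + 0.145512×0.23 = 0.260568 + 0.033468 = 0.294036
Of this, 0.033468 comes from 0.145512×0.23 (the cardholder travelling abroad=true cases).
So P(cardholder travelling abroad | ¬fraud alert, genuine card theft) = 0.033468/0.294036 ≈ 0.1138.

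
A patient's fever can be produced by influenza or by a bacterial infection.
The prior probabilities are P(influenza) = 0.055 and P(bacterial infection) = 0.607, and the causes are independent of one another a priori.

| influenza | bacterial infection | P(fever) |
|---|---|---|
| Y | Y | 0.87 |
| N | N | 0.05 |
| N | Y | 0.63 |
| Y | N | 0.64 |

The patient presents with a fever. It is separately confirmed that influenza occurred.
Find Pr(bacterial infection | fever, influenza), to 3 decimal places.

For the numerator, keep only bacterial infection=true terms: 0.87×0.607 = 0.528090
Denominator P(fever | influenza): 0.64×0.393 + 0.87×0.607 = 0.779610
Posterior = 0.528090 / 0.779610 ≈ 0.677

Pr(bacterial infection | fever, influenza) ≈ 0.677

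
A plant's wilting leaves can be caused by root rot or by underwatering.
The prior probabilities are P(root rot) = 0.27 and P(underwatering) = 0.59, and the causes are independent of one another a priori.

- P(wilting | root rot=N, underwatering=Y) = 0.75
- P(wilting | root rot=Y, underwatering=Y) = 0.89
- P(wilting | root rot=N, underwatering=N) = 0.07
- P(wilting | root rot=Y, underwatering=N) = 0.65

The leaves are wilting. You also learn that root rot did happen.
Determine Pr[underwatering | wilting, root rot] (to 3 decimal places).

Sum P(wilting|·) weighted by the priors over both values of underwatering:
  P(wilting | root rot) = 0.65*0.41 + 0.89*0.59
        = 0.266500 + 0.525100 = 0.791600
Configurations with underwatering contribute 0.525100, so
  P(underwatering | wilting, root rot) = 0.525100 / 0.791600 ≈ 0.663

Pr[underwatering | wilting, root rot] ≈ 0.663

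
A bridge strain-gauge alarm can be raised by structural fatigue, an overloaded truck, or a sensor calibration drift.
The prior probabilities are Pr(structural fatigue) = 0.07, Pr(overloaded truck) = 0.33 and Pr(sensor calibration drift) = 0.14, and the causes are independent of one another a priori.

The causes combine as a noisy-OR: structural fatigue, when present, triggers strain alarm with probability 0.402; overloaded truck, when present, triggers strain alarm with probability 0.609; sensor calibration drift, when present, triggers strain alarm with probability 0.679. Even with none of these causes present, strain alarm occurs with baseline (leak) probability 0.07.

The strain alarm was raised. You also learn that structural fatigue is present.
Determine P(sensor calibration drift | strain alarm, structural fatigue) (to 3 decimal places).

P(sensor calibration drift | strain alarm, structural fatigue) ≈ 0.201

Under noisy-OR, P(strain alarm | causes) = 1 − (1−0.07)·∏(1−qᵢ) over the active causes.
Sum P(strain alarm|·) weighted by the priors over the 4 (overloaded truck, sensor calibration drift) configurations:
  P(strain alarm | structural fatigue) = 0.44386·0.67·0.86 + 0.821479·0.67·0.14 + 0.782549·0.33·0.86 + 0.930198·0.33·0.14
        = 0.255752 + 0.077055 + 0.222087 + 0.042975 = 0.597869
The terms with sensor calibration drift present sum to 0.120030, so
  P(sensor calibration drift | strain alarm, structural fatigue) = 0.120030 / 0.597869 ≈ 0.201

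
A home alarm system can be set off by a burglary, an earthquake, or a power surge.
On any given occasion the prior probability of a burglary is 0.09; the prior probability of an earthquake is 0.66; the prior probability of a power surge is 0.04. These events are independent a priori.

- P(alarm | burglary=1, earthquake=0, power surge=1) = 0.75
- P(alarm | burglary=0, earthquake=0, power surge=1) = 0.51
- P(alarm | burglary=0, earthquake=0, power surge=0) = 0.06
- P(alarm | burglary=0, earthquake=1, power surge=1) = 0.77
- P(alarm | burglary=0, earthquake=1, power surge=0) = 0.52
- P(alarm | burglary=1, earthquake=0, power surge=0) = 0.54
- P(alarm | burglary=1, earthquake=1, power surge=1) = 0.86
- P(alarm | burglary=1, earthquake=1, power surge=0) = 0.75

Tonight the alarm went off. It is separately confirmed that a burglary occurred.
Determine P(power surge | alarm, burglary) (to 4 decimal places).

P(power surge | alarm, burglary) ≈ 0.0481

Enumerate the 4 (earthquake, power surge) configurations and weight by the priors:
  P(alarm | burglary) = 0.54×0.34×0.96 + 0.75×0.34×0.04 + 0.75×0.66×0.96 + 0.86×0.66×0.04
        = 0.176256 + 0.010200 + 0.475200 + 0.022704 = 0.684360
Configurations with power surge contribute 0.032904, so
  P(power surge | alarm, burglary) = 0.032904 / 0.684360 ≈ 0.0481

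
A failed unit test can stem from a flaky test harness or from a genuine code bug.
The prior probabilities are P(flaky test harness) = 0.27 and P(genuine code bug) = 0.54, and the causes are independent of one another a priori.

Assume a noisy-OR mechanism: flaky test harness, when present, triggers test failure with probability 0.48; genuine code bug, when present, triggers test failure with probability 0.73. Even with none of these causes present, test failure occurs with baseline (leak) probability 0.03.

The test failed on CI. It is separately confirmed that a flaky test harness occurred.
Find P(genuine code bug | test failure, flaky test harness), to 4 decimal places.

P(genuine code bug | test failure, flaky test harness) ≈ 0.6717

Under noisy-OR, P(test failure | causes) = 1 − (1−0.03)·∏(1−qᵢ) over the active causes.
Weight on genuine code bug=true, given the evidence: 0.863812×0.54 = 0.466458
Denominator P(test failure | flaky test harness): 0.4956×0.46 + 0.863812×0.54 = 0.694434
P(genuine code bug | test failure, flaky test harness) = 0.466458/0.694434 ≈ 0.6717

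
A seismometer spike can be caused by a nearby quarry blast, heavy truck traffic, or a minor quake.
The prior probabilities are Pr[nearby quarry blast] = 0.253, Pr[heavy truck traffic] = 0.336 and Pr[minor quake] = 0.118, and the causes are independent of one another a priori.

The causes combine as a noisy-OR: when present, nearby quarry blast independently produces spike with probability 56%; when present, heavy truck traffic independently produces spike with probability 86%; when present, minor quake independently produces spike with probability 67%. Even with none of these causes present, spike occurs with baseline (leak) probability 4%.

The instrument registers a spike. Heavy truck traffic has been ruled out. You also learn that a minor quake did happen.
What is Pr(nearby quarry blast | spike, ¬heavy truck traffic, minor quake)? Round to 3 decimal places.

Under noisy-OR, P(spike | causes) = 1 − (1−0.04)·∏(1−qᵢ) over the active causes.
For the numerator, keep only nearby quarry blast=true terms: 0.860608*0.253 = 0.217734
The normalizing constant is 0.6832*0.747 + 0.860608*0.253 = 0.728084
Posterior = 0.217734 / 0.728084 ≈ 0.299

Pr(nearby quarry blast | spike, ¬heavy truck traffic, minor quake) ≈ 0.299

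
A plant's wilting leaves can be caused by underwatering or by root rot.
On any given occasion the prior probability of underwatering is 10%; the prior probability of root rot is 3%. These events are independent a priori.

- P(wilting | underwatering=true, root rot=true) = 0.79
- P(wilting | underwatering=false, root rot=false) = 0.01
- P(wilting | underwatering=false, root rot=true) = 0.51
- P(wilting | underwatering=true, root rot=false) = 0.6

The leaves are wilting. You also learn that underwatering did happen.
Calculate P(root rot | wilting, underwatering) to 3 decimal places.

Sum P(wilting|·) weighted by the priors over both values of root rot:
  P(wilting | underwatering) = 0.6·0.97 + 0.79·0.03
        = 0.582000 + 0.023700 = 0.605700
Keeping only the root rot-present terms gives 0.023700, so
  P(root rot | wilting, underwatering) = 0.023700 / 0.605700 ≈ 0.039

P(root rot | wilting, underwatering) ≈ 0.039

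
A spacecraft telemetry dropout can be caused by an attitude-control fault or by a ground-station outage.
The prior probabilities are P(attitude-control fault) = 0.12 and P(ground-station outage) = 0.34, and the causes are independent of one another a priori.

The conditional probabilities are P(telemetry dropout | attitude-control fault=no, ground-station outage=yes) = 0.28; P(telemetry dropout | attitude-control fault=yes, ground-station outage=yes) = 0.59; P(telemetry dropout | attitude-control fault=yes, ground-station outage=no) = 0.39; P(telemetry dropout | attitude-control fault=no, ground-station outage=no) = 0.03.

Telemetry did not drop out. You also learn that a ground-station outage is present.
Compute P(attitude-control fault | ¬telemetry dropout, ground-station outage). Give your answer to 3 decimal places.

P(attitude-control fault | ¬telemetry dropout, ground-station outage) ≈ 0.072

By total probability over both values of attitude-control fault:
  P(¬telemetry dropout | ground-station outage) = 0.72·0.88 + 0.41·0.12
        = 0.633600 + 0.049200 = 0.682800
Configurations with attitude-control fault contribute 0.049200, so
  P(attitude-control fault | ¬telemetry dropout, ground-station outage) = 0.049200 / 0.682800 ≈ 0.072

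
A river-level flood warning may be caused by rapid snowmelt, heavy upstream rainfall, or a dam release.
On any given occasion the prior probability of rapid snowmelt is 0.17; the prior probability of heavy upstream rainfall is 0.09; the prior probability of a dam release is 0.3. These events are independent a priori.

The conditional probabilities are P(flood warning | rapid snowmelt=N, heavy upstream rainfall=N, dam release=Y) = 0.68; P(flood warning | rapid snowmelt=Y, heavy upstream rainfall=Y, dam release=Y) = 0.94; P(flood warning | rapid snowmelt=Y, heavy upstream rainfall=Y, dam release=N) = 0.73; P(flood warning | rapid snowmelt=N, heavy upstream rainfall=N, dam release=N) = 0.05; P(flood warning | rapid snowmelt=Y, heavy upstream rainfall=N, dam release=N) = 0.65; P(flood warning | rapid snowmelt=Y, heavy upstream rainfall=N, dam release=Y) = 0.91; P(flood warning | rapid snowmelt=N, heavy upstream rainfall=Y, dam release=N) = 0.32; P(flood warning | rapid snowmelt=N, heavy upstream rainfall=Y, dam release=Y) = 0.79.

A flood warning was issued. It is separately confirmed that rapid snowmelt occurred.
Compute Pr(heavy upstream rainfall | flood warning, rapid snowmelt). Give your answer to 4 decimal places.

Pr(heavy upstream rainfall | flood warning, rapid snowmelt) ≈ 0.0973

P(flood warning | rapid snowmelt) = 0.65·0.91·0.7 + 0.91·0.91·0.3 + 0.73·0.09·0.7 + 0.94·0.09·0.3 = 0.414050 + 0.248430 + 0.045990 + 0.025380 = 0.733850
The heavy upstream rainfall-present share is 0.045990 + 0.025380 = 0.071370.
Hence the posterior is 0.071370/0.733850 ≈ 0.0973.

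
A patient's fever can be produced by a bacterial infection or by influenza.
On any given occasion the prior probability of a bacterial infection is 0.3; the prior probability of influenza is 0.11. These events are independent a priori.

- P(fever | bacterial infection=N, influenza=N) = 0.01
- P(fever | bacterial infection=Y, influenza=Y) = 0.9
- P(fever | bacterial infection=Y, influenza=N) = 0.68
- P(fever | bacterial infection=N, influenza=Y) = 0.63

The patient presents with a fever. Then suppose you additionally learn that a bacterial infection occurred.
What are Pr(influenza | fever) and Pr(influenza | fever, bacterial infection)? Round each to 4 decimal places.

Pr(influenza | fever) ≈ 0.2940; Pr(influenza | fever, bacterial infection) ≈ 0.1406

P(fever) = 0.01*0.7*0.89 + 0.63*0.7*0.11 + 0.68*0.3*0.89 + 0.9*0.3*0.11 = 0.006230 + 0.048510 + 0.181560 + 0.029700 = 0.266000
The influenza-present share is 0.048510 + 0.029700 = 0.078210.
So P(influenza | fever) = 0.078210/0.266000 ≈ 0.2940.

Now also conditioning on bacterial infection=true:
Enumerate both values of influenza and weight by the priors:
  P(fever | bacterial infection) = 0.68·0.89 + 0.9·0.11
        = 0.605200 + 0.099000 = 0.704200
The terms with influenza present sum to 0.099000, so
  P(influenza | fever, bacterial infection) = 0.099000 / 0.704200 ≈ 0.1406
The drop from 0.2940 to 0.1406 is the explaining-away (discounting) effect.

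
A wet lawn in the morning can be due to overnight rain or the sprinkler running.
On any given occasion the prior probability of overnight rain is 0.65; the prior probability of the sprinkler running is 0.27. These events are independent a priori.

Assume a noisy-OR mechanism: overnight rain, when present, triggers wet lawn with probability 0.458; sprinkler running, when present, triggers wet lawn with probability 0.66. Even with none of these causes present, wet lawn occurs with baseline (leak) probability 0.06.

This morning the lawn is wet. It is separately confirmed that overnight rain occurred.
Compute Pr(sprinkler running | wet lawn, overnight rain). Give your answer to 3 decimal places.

Under noisy-OR, P(wet lawn | causes) = 1 − (1−0.06)·∏(1−qᵢ) over the active causes.
Numerator (weight on configurations with sprinkler running): 0.826777×0.27 = 0.223230
Denominator P(wet lawn | overnight rain): 0.49052×0.73 + 0.826777×0.27 = 0.581310
P(sprinkler running | wet lawn, overnight rain) = 0.223230/0.581310 ≈ 0.384

Pr(sprinkler running | wet lawn, overnight rain) ≈ 0.384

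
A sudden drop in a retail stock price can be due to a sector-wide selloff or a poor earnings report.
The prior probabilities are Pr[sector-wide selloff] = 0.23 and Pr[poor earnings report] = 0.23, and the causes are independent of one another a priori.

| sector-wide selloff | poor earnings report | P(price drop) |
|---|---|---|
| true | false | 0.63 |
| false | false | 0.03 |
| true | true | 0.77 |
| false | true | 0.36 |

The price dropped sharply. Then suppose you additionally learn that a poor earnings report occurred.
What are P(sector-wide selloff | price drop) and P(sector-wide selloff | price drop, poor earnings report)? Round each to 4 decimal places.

P(price drop) = 0.03*0.77*0.77 + 0.36*0.77*0.23 + 0.63*0.23*0.77 + 0.77*0.23*0.23 = 0.017787 + 0.063756 + 0.111573 + 0.040733 = 0.233849
Restricting to configurations with sector-wide selloff present: 0.111573 + 0.040733 = 0.152306.
P(sector-wide selloff | price drop) = 0.152306 / 0.233849 ≈ 0.6513

Now also conditioning on poor earnings report=true:
Weight on sector-wide selloff=true, given the evidence: 0.77*0.23 = 0.177100
Denominator P(price drop | poor earnings report): 0.36*0.77 + 0.77*0.23 = 0.454300
P(sector-wide selloff | price drop, poor earnings report) = 0.177100/0.454300 ≈ 0.3898
Conditioning on poor earnings report lowers the posterior on sector-wide selloff: the classic explaining-away effect in a common-effect structure.

P(sector-wide selloff | price drop) ≈ 0.6513; P(sector-wide selloff | price drop, poor earnings report) ≈ 0.3898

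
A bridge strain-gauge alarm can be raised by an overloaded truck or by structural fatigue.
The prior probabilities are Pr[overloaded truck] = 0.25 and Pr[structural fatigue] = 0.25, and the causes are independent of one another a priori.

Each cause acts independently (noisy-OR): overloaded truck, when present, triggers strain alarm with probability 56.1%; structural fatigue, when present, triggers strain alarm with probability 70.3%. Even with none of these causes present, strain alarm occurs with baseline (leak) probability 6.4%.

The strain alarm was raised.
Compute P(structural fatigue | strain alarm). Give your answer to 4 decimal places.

P(structural fatigue | strain alarm) ≈ 0.5650

Under noisy-OR, P(strain alarm | causes) = 1 − (1−0.064)·∏(1−qᵢ) over the active causes.
Enumerate the 4 (overloaded truck, structural fatigue) configurations and weight by the priors:
  P(strain alarm) = 0.064·0.75·0.75 + 0.722008·0.75·0.25 + 0.589096·0.25·0.75 + 0.877962·0.25·0.25
        = 0.036000 + 0.135377 + 0.110455 + 0.054873 = 0.336705
Keeping only the structural fatigue-present terms gives 0.190250, so
  P(structural fatigue | strain alarm) = 0.190250 / 0.336705 ≈ 0.5650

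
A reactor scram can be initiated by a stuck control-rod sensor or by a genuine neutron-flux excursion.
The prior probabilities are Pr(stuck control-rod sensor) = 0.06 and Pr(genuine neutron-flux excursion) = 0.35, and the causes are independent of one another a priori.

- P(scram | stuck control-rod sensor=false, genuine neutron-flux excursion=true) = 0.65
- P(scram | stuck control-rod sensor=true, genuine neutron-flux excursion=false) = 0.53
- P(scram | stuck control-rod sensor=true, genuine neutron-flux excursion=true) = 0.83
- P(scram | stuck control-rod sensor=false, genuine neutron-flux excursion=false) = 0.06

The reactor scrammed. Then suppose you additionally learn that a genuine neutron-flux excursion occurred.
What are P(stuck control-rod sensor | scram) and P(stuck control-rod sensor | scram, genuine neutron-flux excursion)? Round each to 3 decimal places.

By total probability over the 4 (stuck control-rod sensor, genuine neutron-flux excursion) configurations:
  P(scram) = 0.06×0.94×0.65 + 0.65×0.94×0.35 + 0.53×0.06×0.65 + 0.83×0.06×0.35
        = 0.036660 + 0.213850 + 0.020670 + 0.017430 = 0.288610
The terms with stuck control-rod sensor present sum to 0.038100, so
  P(stuck control-rod sensor | scram) = 0.038100 / 0.288610 ≈ 0.132

Now condition on the additional information:
P(scram | genuine neutron-flux excursion) = 0.65*0.94 + 0.83*0.06 = 0.611000 + 0.049800 = 0.660800
Restricting to configurations with stuck control-rod sensor present: 0.83*0.06 = 0.049800.
Hence the posterior is 0.049800/0.660800 ≈ 0.075.

P(stuck control-rod sensor | scram) ≈ 0.132; P(stuck control-rod sensor | scram, genuine neutron-flux excursion) ≈ 0.075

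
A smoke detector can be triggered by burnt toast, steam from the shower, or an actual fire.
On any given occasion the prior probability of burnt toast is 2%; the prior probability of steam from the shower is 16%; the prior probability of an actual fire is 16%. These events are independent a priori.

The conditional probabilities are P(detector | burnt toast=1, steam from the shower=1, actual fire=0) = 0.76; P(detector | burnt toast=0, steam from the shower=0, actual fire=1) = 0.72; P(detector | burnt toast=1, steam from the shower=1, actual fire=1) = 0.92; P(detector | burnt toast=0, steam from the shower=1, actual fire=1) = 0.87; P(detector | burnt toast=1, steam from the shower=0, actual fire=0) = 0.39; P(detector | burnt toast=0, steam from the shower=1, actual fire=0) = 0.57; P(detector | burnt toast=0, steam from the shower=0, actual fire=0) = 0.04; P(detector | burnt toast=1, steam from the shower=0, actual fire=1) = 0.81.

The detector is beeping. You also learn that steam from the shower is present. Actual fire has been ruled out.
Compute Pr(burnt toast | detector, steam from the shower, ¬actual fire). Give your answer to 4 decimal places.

Pr(burnt toast | detector, steam from the shower, ¬actual fire) ≈ 0.0265

Numerator (weight on configurations with burnt toast): 0.76·0.02 = 0.015200
Normalizer over all consistent configurations: 0.57·0.98 + 0.76·0.02 = 0.573800
P(burnt toast | detector, steam from the shower, ¬actual fire) = 0.015200/0.573800 ≈ 0.0265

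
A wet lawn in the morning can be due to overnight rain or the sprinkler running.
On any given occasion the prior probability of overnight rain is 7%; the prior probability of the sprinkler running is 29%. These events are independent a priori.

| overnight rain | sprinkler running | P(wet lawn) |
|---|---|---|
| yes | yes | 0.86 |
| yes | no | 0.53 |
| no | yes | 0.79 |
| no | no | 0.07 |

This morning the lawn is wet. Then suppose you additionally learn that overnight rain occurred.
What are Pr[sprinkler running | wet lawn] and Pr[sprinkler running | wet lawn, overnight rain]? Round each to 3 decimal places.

By total probability over the 4 (overnight rain, sprinkler running) configurations:
  P(wet lawn) = 0.07*0.93*0.71 + 0.79*0.93*0.29 + 0.53*0.07*0.71 + 0.86*0.07*0.29
        = 0.046221 + 0.213063 + 0.026341 + 0.017458 = 0.303083
Keeping only the sprinkler running-present terms gives 0.230521, so
  P(sprinkler running | wet lawn) = 0.230521 / 0.303083 ≈ 0.761

With the extra evidence:
P(wet lawn | overnight rain) = 0.53×0.71 + 0.86×0.29 = 0.376300 + 0.249400 = 0.625700
Of this, 0.249400 comes from 0.86×0.29 (the sprinkler running=true cases).
P(sprinkler running | wet lawn, overnight rain) = 0.249400 / 0.625700 ≈ 0.399

Pr[sprinkler running | wet lawn] ≈ 0.761; Pr[sprinkler running | wet lawn, overnight rain] ≈ 0.399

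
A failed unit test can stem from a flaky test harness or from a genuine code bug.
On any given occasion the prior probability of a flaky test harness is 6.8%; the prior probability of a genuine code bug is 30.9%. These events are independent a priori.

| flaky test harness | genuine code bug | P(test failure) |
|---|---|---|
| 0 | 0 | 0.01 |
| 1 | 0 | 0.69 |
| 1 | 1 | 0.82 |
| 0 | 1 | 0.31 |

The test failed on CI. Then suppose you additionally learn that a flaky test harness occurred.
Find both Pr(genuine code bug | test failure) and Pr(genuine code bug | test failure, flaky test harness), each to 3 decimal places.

Pr(genuine code bug | test failure) ≈ 0.733; Pr(genuine code bug | test failure, flaky test harness) ≈ 0.347

Sum P(test failure|·) weighted by the priors over the 4 (flaky test harness, genuine code bug) configurations:
  P(test failure) = 0.01×0.932×0.691 + 0.31×0.932×0.309 + 0.69×0.068×0.691 + 0.82×0.068×0.309
        = 0.006440 + 0.089276 + 0.032422 + 0.017230 = 0.145368
Configurations with genuine code bug contribute 0.106506, so
  P(genuine code bug | test failure) = 0.106506 / 0.145368 ≈ 0.733

Now condition on the additional information:
Enumerate both values of genuine code bug and weight by the priors:
  P(test failure | flaky test harness) = 0.69×0.691 + 0.82×0.309
        = 0.476790 + 0.253380 = 0.730170
The terms with genuine code bug present sum to 0.253380, so
  P(genuine code bug | test failure, flaky test harness) = 0.253380 / 0.730170 ≈ 0.347
This is intercausal reasoning (explaining away): once flaky test harness accounts for the test failure, genuine code bug becomes less likely.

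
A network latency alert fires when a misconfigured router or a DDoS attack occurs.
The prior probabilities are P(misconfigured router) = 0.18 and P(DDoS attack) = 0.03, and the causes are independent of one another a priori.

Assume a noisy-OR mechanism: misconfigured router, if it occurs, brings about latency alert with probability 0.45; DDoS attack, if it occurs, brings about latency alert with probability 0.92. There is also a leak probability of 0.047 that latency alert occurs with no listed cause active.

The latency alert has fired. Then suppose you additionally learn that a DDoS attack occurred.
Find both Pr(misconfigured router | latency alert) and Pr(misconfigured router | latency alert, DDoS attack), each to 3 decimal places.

Under noisy-OR, P(latency alert | causes) = 1 − (1−0.047)·∏(1−qᵢ) over the active causes.
P(latency alert) = 0.047×0.82×0.97 + 0.92376×0.82×0.03 + 0.47585×0.18×0.97 + 0.958068×0.18×0.03 = 0.037384 + 0.022724 + 0.083083 + 0.005174 = 0.148365
Of this, 0.088257 comes from 0.083083 + 0.005174 (the misconfigured router=true cases).
So P(misconfigured router | latency alert) = 0.088257/0.148365 ≈ 0.595.

With the extra evidence:
By total probability over both values of misconfigured router:
  P(latency alert | DDoS attack) = 0.92376×0.82 + 0.958068×0.18
        = 0.757483 + 0.172452 = 0.929935
Keeping only the misconfigured router-present terms gives 0.172452, so
  P(misconfigured router | latency alert, DDoS attack) = 0.172452 / 0.929935 ≈ 0.185

Pr(misconfigured router | latency alert) ≈ 0.595; Pr(misconfigured router | latency alert, DDoS attack) ≈ 0.185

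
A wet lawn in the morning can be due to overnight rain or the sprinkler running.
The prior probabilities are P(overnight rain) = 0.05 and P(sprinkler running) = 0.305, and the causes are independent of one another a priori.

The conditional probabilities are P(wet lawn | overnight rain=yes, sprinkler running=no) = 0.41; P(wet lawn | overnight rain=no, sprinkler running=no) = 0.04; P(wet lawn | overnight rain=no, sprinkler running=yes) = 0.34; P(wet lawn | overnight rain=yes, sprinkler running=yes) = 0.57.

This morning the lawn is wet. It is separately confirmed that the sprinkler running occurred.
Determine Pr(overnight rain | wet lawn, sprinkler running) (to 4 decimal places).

Numerator (weight on configurations with overnight rain): 0.57·0.05 = 0.028500
Normalizer over all consistent configurations: 0.34·0.95 + 0.57·0.05 = 0.351500
P(overnight rain | wet lawn, sprinkler running) = 0.028500/0.351500 ≈ 0.0811

Pr(overnight rain | wet lawn, sprinkler running) ≈ 0.0811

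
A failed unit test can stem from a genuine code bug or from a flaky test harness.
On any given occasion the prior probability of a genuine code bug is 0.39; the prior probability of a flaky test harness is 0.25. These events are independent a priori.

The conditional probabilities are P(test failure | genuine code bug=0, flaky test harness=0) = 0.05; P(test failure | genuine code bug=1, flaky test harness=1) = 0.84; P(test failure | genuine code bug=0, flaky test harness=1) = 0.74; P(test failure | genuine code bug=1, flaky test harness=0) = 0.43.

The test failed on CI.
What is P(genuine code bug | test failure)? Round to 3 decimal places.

Numerator (weight on configurations with genuine code bug): 0.125775 + 0.081900 = 0.207675
Normalizer over all consistent configurations: 0.05·0.61·0.75 + 0.74·0.61·0.25 + 0.43·0.39·0.75 + 0.84·0.39·0.25 = 0.343400
Posterior = 0.207675 / 0.343400 ≈ 0.605

P(genuine code bug | test failure) ≈ 0.605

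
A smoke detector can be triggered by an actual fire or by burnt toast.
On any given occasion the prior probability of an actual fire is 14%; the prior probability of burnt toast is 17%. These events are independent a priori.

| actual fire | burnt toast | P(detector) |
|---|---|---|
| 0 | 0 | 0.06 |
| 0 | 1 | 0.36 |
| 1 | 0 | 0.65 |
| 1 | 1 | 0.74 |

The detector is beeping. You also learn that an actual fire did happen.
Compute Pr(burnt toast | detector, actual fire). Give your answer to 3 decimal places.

Pr(burnt toast | detector, actual fire) ≈ 0.189

P(detector | actual fire) = 0.65*0.83 + 0.74*0.17 = 0.539500 + 0.125800 = 0.665300
Restricting to configurations with burnt toast present: 0.74*0.17 = 0.125800.
So P(burnt toast | detector, actual fire) = 0.125800/0.665300 ≈ 0.189.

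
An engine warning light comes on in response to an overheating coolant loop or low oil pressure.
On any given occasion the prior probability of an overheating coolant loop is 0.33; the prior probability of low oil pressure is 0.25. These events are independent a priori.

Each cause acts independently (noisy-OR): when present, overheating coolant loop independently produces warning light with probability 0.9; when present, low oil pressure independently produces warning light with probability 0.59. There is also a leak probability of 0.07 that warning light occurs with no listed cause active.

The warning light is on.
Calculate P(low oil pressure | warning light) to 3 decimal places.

P(low oil pressure | warning light) ≈ 0.413

Under noisy-OR, P(warning light | causes) = 1 − (1−0.07)·∏(1−qᵢ) over the active causes.
P(warning light) = 0.07·0.67·0.75 + 0.6187·0.67·0.25 + 0.907·0.33·0.75 + 0.96187·0.33·0.25 = 0.035175 + 0.103632 + 0.224483 + 0.079354 = 0.442644
Of this, 0.182986 comes from 0.103632 + 0.079354 (the low oil pressure=true cases).
So P(low oil pressure | warning light) = 0.182986/0.442644 ≈ 0.413.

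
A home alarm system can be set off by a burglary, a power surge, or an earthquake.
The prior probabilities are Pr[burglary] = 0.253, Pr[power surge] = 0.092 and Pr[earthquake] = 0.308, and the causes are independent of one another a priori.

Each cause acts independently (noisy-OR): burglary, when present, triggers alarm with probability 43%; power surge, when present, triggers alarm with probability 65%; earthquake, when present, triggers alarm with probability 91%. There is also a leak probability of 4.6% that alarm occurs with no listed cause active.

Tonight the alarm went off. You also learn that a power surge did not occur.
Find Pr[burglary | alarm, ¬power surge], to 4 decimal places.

Under noisy-OR, P(alarm | causes) = 1 − (1−0.046)·∏(1−qᵢ) over the active causes.
For the numerator, keep only burglary=true terms: 0.079873 + 0.074110 = 0.153983
The normalizing constant is 0.046×0.747×0.692 + 0.91414×0.747×0.308 + 0.45622×0.253×0.692 + 0.95106×0.253×0.308 = 0.388084
Posterior = 0.153983 / 0.388084 ≈ 0.3968

Pr[burglary | alarm, ¬power surge] ≈ 0.3968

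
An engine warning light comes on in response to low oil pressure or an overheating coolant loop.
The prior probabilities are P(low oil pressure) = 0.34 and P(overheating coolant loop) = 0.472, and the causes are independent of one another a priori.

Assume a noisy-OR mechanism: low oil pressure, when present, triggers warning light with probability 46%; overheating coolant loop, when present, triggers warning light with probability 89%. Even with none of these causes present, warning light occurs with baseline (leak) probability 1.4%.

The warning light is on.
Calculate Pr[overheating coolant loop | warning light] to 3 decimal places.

Under noisy-OR, P(warning light | causes) = 1 − (1−0.014)·∏(1−qᵢ) over the active causes.
For the numerator, keep only overheating coolant loop=true terms: 0.277733 + 0.151081 = 0.428814
Denominator P(warning light): 0.014·0.66·0.528 + 0.89154·0.66·0.472 + 0.46756·0.34·0.528 + 0.941432·0.34·0.472 = 0.517629
P(overheating coolant loop | warning light) = 0.428814/0.517629 ≈ 0.828

Pr[overheating coolant loop | warning light] ≈ 0.828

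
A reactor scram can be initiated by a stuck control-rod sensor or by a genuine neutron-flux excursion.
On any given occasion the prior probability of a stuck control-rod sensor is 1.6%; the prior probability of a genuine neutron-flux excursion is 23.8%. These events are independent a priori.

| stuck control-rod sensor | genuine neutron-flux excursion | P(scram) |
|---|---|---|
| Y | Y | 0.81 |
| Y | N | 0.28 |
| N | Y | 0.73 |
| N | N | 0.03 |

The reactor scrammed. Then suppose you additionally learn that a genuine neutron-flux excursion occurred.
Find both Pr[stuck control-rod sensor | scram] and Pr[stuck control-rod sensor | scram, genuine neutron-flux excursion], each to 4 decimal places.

Pr[stuck control-rod sensor | scram] ≈ 0.0325; Pr[stuck control-rod sensor | scram, genuine neutron-flux excursion] ≈ 0.0177

For the numerator, keep only stuck control-rod sensor=true terms: 0.003414 + 0.003084 = 0.006498
Denominator P(scram): 0.03×0.984×0.762 + 0.73×0.984×0.238 + 0.28×0.016×0.762 + 0.81×0.016×0.238 = 0.199952
P(stuck control-rod sensor | scram) = 0.006498/0.199952 ≈ 0.0325

With the extra evidence:
By total probability over both values of stuck control-rod sensor:
  P(scram | genuine neutron-flux excursion) = 0.73*0.984 + 0.81*0.016
        = 0.718320 + 0.012960 = 0.731280
Keeping only the stuck control-rod sensor-present terms gives 0.012960, so
  P(stuck control-rod sensor | scram, genuine neutron-flux excursion) = 0.012960 / 0.731280 ≈ 0.0177
This is intercausal reasoning (explaining away): once genuine neutron-flux excursion accounts for the scram, stuck control-rod sensor becomes less likely.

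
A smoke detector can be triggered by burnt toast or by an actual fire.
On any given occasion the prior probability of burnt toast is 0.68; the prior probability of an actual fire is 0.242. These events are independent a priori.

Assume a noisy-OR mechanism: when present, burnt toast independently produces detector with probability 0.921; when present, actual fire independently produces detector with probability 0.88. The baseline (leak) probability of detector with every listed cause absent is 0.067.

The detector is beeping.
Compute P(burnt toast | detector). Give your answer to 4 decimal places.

P(burnt toast | detector) ≈ 0.8828

Under noisy-OR, P(detector | causes) = 1 − (1−0.067)·∏(1−qᵢ) over the active causes.
For the numerator, keep only burnt toast=true terms: 0.477448 + 0.163104 = 0.640552
Normalizer over all consistent configurations: 0.067*0.32*0.758 + 0.88804*0.32*0.242 + 0.926293*0.68*0.758 + 0.991155*0.68*0.242 = 0.725574
Posterior = 0.640552 / 0.725574 ≈ 0.8828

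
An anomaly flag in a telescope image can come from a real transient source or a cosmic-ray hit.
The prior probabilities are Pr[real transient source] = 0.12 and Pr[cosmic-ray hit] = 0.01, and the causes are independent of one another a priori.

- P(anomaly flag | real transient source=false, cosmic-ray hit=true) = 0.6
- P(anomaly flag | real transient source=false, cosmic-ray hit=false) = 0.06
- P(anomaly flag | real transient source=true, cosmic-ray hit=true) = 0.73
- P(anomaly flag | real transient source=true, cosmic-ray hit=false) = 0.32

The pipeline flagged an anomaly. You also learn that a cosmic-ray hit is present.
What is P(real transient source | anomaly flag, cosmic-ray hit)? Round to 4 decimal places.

P(real transient source | anomaly flag, cosmic-ray hit) ≈ 0.1423

Enumerate both values of real transient source and weight by the priors:
  P(anomaly flag | cosmic-ray hit) = 0.6·0.88 + 0.73·0.12
        = 0.528000 + 0.087600 = 0.615600
The terms with real transient source present sum to 0.087600, so
  P(real transient source | anomaly flag, cosmic-ray hit) = 0.087600 / 0.615600 ≈ 0.1423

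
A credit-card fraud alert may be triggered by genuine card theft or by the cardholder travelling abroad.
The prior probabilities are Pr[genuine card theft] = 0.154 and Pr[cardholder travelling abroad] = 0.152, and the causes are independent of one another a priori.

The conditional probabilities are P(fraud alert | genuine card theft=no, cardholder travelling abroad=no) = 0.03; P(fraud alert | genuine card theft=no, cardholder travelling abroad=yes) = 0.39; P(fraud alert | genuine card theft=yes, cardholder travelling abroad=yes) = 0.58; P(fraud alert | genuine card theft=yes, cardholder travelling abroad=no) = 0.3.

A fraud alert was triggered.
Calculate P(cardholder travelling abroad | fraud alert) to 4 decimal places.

Sum P(fraud alert|·) weighted by the priors over the 4 (genuine card theft, cardholder travelling abroad) configurations:
  P(fraud alert) = 0.03×0.846×0.848 + 0.39×0.846×0.152 + 0.3×0.154×0.848 + 0.58×0.154×0.152
        = 0.021522 + 0.050151 + 0.039178 + 0.013577 = 0.124428
Configurations with cardholder travelling abroad contribute 0.063728, so
  P(cardholder travelling abroad | fraud alert) = 0.063728 / 0.124428 ≈ 0.5122

P(cardholder travelling abroad | fraud alert) ≈ 0.5122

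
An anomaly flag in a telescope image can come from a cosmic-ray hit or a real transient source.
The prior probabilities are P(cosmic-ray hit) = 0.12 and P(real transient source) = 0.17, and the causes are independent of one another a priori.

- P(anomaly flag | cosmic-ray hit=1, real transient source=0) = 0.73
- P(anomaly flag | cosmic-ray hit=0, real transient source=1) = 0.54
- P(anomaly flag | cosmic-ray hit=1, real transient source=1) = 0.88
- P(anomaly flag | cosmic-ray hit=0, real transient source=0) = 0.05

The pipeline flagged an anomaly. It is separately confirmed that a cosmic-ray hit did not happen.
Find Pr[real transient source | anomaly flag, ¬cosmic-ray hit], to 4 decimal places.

Enumerate both values of real transient source and weight by the priors:
  P(anomaly flag | ¬cosmic-ray hit) = 0.05·0.83 + 0.54·0.17
        = 0.041500 + 0.091800 = 0.133300
Keeping only the real transient source-present terms gives 0.091800, so
  P(real transient source | anomaly flag, ¬cosmic-ray hit) = 0.091800 / 0.133300 ≈ 0.6887

Pr[real transient source | anomaly flag, ¬cosmic-ray hit] ≈ 0.6887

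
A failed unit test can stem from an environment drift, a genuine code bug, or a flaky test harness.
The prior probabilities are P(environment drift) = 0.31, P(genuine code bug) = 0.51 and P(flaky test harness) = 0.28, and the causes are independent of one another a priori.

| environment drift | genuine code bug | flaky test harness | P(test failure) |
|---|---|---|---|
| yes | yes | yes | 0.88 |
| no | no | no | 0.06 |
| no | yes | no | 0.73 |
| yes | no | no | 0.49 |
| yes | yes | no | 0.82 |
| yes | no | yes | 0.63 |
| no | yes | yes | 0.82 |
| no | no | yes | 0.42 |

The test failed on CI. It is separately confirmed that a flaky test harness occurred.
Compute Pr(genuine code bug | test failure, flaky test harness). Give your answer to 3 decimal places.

P(test failure | flaky test harness) = 0.42*0.69*0.49 + 0.82*0.69*0.51 + 0.63*0.31*0.49 + 0.88*0.31*0.51 = 0.142002 + 0.288558 + 0.095697 + 0.139128 = 0.665385
The genuine code bug-present share is 0.288558 + 0.139128 = 0.427686.
P(genuine code bug | test failure, flaky test harness) = 0.427686 / 0.665385 ≈ 0.643

Pr(genuine code bug | test failure, flaky test harness) ≈ 0.643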